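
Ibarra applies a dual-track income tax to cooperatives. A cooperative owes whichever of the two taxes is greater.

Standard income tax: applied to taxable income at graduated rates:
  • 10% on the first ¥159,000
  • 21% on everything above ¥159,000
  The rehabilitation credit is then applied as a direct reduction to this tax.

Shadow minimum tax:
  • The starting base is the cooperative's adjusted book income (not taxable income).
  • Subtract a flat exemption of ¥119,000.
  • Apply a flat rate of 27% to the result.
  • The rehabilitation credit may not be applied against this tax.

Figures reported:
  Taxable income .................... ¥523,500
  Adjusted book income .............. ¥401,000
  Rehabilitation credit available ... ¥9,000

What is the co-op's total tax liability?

Shadow minimum tax:
  Base (adjusted book income): ¥401,000
  Less exemption ¥119,000 → base ¥282,000
  ¥282,000 × 27% = ¥76,140

Standard income tax:
  ¥159,000 × 10% = ¥15,900
  ¥364,500 × 21% = ¥76,545
  → ¥92,445
  Less rehabilitation credit ¥9,000 → ¥83,445

¥83,445 > ¥76,140, so the standard income tax governs.

¥83,445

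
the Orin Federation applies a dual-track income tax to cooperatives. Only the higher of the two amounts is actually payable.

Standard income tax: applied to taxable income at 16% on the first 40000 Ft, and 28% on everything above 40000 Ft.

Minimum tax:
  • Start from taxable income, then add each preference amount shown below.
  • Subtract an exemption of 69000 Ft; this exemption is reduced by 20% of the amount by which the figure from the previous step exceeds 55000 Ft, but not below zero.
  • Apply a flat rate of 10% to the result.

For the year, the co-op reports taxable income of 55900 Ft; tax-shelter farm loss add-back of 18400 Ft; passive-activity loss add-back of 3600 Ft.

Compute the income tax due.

10852 Ft

Minimum tax:
  Adjusted income: 55900 Ft + 18400 Ft + 3600 Ft = 77900 Ft
  Exemption: 69000 Ft − 20% × (77900 Ft − 55000 Ft) = 69000 Ft − 4580 Ft = 64420 Ft
  Base: 77900 Ft − 64420 Ft = 13480 Ft
  13480 Ft × 10% = 1348 Ft

Standard income tax:
  40000 Ft × 16% = 6400 Ft
  15900 Ft × 28% = 4452 Ft
  → 10852 Ft

10852 Ft > 1348 Ft, so the standard income tax governs.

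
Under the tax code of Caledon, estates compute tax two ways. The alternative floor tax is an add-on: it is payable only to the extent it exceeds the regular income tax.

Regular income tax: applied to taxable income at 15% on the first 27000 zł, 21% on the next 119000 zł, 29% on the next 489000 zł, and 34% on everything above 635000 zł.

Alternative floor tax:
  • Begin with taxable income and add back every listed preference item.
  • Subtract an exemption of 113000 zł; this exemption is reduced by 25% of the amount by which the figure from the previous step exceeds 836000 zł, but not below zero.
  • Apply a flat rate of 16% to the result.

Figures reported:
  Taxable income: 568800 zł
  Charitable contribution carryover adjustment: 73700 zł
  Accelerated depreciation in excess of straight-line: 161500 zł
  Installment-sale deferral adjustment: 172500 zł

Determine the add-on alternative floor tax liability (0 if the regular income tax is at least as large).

0 zł

Alternative floor tax:
  Adjusted income: 568800 zł + 73700 zł + 161500 zł + 172500 zł = 976500 zł
  Exemption: 113000 zł − 25% × (976500 zł − 836000 zł) = 113000 zł − 35125 zł = 77875 zł
  Base: 976500 zł − 77875 zł = 898625 zł
  898625 zł × 16% = 143780 zł

Regular income tax:
  27000 zł × 15% = 4050 zł
  119000 zł × 21% = 24990 zł
  422800 zł × 29% = 122612 zł
  → 151652 zł

143780 zł ≤ 151652 zł, so no add-on is due.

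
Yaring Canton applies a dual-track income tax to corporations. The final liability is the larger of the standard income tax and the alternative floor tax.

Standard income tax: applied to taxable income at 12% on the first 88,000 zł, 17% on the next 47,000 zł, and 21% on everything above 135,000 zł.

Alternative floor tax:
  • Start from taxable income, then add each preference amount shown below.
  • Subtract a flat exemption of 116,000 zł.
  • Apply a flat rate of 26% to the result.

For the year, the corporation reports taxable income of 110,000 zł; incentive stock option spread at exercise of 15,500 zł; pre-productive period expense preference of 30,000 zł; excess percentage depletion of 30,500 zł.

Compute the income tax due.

18,200 zł

Alternative floor tax:
  Adjusted income: 110,000 zł + 15,500 zł + 30,000 zł + 30,500 zł = 186,000 zł
  Less exemption 116,000 zł → base 70,000 zł
  70,000 zł × 26% = 18,200 zł

Standard income tax:
  88,000 zł × 12% = 10,560 zł
  22,000 zł × 17% = 3,740 zł
  → 14,300 zł

18,200 zł > 14,300 zł, so the alternative floor tax is the binding amount.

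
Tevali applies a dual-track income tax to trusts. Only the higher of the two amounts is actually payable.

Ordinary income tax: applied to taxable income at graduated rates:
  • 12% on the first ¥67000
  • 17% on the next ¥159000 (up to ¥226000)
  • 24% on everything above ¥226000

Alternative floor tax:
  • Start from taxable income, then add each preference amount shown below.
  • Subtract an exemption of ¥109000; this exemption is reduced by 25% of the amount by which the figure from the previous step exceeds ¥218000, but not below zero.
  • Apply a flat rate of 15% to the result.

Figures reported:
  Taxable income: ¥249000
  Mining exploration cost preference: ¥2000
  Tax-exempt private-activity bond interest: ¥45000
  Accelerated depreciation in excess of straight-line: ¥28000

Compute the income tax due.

¥40590

Alternative floor tax:
  Adjusted income: ¥249000 + ¥2000 + ¥45000 + ¥28000 = ¥324000
  Exemption: ¥109000 − 25% × (¥324000 − ¥218000) = ¥109000 − ¥26500 = ¥82500
  Base: ¥324000 − ¥82500 = ¥241500
  ¥241500 × 15% = ¥36225

Ordinary income tax:
  ¥67000 × 12% = ¥8040
  ¥159000 × 17% = ¥27030
  ¥23000 × 24% = ¥5520
  → ¥40590

¥40590 > ¥36225, so the ordinary income tax governs.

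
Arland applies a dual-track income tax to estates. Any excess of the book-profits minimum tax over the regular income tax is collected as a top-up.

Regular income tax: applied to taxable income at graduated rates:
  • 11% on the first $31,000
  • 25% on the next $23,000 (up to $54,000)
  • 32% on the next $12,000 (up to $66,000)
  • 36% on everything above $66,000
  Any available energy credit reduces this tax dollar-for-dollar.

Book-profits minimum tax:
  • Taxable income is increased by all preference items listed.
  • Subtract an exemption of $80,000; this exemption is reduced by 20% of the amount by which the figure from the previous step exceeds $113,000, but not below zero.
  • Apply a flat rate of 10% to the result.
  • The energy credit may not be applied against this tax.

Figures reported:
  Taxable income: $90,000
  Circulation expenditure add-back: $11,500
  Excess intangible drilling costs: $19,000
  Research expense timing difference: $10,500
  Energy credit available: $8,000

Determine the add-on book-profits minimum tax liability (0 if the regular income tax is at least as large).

$0

Book-profits minimum tax:
  Adjusted income: $90,000 + $11,500 + $19,000 + $10,500 = $131,000
  Exemption: $80,000 − 20% × ($131,000 − $113,000) = $80,000 − $3,600 = $76,400
  Base: $131,000 − $76,400 = $54,600
  $54,600 × 10% = $5,460

Regular income tax:
  $31,000 × 11% = $3,410
  $23,000 × 25% = $5,750
  $12,000 × 32% = $3,840
  $24,000 × 36% = $8,640
  → $21,640
  Less energy credit $8,000 → $13,640

$5,460 ≤ $13,640, so no add-on is due.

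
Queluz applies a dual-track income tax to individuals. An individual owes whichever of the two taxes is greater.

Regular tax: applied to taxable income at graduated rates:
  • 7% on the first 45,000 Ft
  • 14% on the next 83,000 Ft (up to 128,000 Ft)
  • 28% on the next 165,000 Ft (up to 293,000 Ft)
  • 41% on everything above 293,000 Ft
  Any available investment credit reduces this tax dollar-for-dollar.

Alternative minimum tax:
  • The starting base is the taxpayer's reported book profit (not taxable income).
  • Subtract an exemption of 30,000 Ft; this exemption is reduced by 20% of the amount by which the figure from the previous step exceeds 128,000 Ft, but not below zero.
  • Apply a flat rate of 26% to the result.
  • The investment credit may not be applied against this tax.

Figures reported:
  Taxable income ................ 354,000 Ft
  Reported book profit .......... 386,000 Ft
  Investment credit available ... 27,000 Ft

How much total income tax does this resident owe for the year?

100,360 Ft

Alternative minimum tax:
  Base (reported book profit): 386,000 Ft
  Exemption: 20% × (386,000 Ft − 128,000 Ft) = 51,600 Ft ≥ 30,000 Ft, so the exemption is fully phased out
  Base: 386,000 Ft − 0 Ft = 386,000 Ft
  386,000 Ft × 26% = 100,360 Ft

Regular tax:
  45,000 Ft × 7% = 3,150 Ft
  83,000 Ft × 14% = 11,620 Ft
  165,000 Ft × 28% = 46,200 Ft
  61,000 Ft × 41% = 25,010 Ft
  → 85,980 Ft
  Less investment credit 27,000 Ft → 58,980 Ft

100,360 Ft > 58,980 Ft, so the alternative minimum tax is the binding amount.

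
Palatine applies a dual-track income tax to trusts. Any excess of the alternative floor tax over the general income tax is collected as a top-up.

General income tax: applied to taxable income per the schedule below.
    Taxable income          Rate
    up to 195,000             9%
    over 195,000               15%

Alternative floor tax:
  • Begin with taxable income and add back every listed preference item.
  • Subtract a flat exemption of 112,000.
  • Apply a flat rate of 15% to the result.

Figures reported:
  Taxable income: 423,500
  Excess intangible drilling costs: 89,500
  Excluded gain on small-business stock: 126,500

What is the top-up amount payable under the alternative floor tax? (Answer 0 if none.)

Alternative floor tax:
  Adjusted income: 423,500 + 89,500 + 126,500 = 639,500
  Less exemption 112,000 → base 527,500
  527,500 × 15% = 79,125

General income tax:
  195,000 × 9% = 17,550
  228,500 × 15% = 34,275
  → 51,825

Excess of alternative floor tax over general income tax: 79,125 − 51,825 = 27,300.

27,300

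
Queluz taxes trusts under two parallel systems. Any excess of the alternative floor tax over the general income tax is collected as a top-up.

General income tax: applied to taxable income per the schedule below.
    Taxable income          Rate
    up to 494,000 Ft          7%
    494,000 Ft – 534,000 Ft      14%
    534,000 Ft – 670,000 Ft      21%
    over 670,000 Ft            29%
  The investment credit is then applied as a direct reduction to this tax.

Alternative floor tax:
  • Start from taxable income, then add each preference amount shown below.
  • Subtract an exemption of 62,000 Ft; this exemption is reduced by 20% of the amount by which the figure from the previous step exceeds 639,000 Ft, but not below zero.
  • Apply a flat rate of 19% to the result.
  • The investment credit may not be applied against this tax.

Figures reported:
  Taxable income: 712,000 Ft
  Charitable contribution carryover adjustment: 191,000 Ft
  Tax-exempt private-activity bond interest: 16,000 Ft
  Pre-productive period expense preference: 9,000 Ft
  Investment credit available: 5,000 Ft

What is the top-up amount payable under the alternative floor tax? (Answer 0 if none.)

99,602 Ft

General income tax:
  494,000 Ft × 7% = 34,580 Ft
  40,000 Ft × 14% = 5,600 Ft
  136,000 Ft × 21% = 28,560 Ft
  42,000 Ft × 29% = 12,180 Ft
  → 80,920 Ft
  Less investment credit 5,000 Ft → 75,920 Ft

Alternative floor tax:
  Adjusted income: 712,000 Ft + 191,000 Ft + 16,000 Ft + 9,000 Ft = 928,000 Ft
  Exemption: 62,000 Ft − 20% × (928,000 Ft − 639,000 Ft) = 62,000 Ft − 57,800 Ft = 4,200 Ft
  Base: 928,000 Ft − 4,200 Ft = 923,800 Ft
  923,800 Ft × 19% = 175,522 Ft

Excess of alternative floor tax over general income tax: 175,522 Ft − 75,920 Ft = 99,602 Ft.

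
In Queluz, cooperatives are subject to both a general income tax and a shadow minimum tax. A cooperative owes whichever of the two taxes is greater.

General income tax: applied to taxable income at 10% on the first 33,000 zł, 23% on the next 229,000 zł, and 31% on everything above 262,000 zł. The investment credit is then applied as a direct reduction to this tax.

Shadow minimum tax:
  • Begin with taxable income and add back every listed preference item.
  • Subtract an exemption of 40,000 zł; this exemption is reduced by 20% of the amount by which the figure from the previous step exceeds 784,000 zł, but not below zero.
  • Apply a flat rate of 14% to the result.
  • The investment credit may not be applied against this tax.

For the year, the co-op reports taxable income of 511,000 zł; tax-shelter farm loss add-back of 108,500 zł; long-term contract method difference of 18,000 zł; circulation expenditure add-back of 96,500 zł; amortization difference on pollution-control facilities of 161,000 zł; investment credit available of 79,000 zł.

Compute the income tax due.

General income tax:
  33,000 zł × 10% = 3,300 zł
  229,000 zł × 23% = 52,670 zł
  249,000 zł × 31% = 77,190 zł
  → 133,160 zł
  Less investment credit 79,000 zł → 54,160 zł

Shadow minimum tax:
  Adjusted income: 511,000 zł + 108,500 zł + 18,000 zł + 96,500 zł + 161,000 zł = 895,000 zł
  Exemption: 40,000 zł − 20% × (895,000 zł − 784,000 zł) = 40,000 zł − 22,200 zł = 17,800 zł
  Base: 895,000 zł − 17,800 zł = 877,200 zł
  877,200 zł × 14% = 122,808 zł

122,808 zł > 54,160 zł, so the shadow minimum tax is the binding amount.

122,808 zł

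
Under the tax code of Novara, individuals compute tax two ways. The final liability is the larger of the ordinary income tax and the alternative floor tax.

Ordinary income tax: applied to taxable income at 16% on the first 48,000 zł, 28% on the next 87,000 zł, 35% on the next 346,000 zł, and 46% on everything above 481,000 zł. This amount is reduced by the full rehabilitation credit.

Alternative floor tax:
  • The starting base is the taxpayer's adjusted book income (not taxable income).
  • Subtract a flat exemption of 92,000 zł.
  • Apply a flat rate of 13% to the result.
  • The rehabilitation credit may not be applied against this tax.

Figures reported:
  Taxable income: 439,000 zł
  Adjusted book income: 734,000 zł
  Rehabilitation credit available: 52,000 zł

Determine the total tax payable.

Ordinary income tax:
  48,000 zł × 16% = 7,680 zł
  87,000 zł × 28% = 24,360 zł
  304,000 zł × 35% = 106,400 zł
  → 138,440 zł
  Less rehabilitation credit 52,000 zł → 86,440 zł

Alternative floor tax:
  Base (adjusted book income): 734,000 zł
  Less exemption 92,000 zł → base 642,000 zł
  642,000 zł × 13% = 83,460 zł

86,440 zł > 83,460 zł, so the ordinary income tax governs.

86,440 zł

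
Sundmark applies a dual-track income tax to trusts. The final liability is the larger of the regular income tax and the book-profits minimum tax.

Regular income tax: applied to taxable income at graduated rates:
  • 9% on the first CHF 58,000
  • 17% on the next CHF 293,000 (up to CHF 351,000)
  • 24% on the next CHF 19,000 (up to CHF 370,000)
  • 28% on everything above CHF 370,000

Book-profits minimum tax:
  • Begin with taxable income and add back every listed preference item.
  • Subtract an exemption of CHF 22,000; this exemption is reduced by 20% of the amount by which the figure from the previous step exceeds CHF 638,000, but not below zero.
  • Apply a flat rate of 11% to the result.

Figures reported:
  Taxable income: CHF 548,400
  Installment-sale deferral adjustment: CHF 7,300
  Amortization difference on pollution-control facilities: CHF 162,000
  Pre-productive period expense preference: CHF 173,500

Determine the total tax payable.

Regular income tax:
  CHF 58,000 × 9% = CHF 5,220
  CHF 293,000 × 17% = CHF 49,810
  CHF 19,000 × 24% = CHF 4,560
  CHF 178,400 × 28% = CHF 49,952
  → CHF 109,542

Book-profits minimum tax:
  Adjusted income: CHF 548,400 + CHF 7,300 + CHF 162,000 + CHF 173,500 = CHF 891,200
  Exemption: 20% × (CHF 891,200 − CHF 638,000) = CHF 50,640 ≥ CHF 22,000, so the exemption is fully phased out
  Base: CHF 891,200 − CHF 0 = CHF 891,200
  CHF 891,200 × 11% = CHF 98,032

CHF 109,542 > CHF 98,032, so the regular income tax governs.

CHF 109,542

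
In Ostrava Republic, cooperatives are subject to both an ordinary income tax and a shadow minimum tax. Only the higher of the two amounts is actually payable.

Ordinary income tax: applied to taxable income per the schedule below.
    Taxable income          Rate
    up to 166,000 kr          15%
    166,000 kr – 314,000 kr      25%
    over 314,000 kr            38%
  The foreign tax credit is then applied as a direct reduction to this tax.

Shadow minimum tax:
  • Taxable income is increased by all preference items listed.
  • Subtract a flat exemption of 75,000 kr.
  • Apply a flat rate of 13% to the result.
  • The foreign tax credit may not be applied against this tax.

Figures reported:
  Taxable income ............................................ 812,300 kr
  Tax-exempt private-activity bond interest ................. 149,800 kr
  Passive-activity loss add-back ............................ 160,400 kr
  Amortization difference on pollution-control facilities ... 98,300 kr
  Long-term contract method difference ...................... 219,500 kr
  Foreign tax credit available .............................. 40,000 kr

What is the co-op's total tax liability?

211,254 kr

Ordinary income tax:
  166,000 kr × 15% = 24,900 kr
  148,000 kr × 25% = 37,000 kr
  498,300 kr × 38% = 189,354 kr
  → 251,254 kr
  Less foreign tax credit 40,000 kr → 211,254 kr

Shadow minimum tax:
  Adjusted income: 812,300 kr + 149,800 kr + 160,400 kr + 98,300 kr + 219,500 kr = 1,440,300 kr
  Less exemption 75,000 kr → base 1,365,300 kr
  1,365,300 kr × 13% = 177,489 kr

211,254 kr > 177,489 kr, so the ordinary income tax governs.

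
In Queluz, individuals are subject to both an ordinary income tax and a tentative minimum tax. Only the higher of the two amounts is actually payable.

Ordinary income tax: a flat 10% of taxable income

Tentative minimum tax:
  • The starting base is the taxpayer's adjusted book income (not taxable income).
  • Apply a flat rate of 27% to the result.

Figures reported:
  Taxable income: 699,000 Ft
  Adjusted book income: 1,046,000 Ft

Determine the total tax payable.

282,420 Ft

Ordinary income tax:
  699,000 Ft × 10% = 69,900 Ft

Tentative minimum tax:
  Base (adjusted book income): 1,046,000 Ft
  1,046,000 Ft × 27% = 282,420 Ft

282,420 Ft > 69,900 Ft, so the tentative minimum tax is the binding amount.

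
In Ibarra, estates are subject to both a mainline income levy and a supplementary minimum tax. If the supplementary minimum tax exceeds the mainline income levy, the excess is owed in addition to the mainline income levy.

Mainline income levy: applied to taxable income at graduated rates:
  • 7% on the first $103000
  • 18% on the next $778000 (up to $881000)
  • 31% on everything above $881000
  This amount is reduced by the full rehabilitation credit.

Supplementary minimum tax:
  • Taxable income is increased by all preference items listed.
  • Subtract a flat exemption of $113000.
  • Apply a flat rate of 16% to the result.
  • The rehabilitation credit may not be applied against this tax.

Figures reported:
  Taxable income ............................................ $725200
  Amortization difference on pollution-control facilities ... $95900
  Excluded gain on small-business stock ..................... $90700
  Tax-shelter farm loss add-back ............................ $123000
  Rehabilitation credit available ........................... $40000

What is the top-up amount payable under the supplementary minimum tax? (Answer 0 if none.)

Mainline income levy:
  $103000 × 7% = $7210
  $622200 × 18% = $111996
  → $119206
  Less rehabilitation credit $40000 → $79206

Supplementary minimum tax:
  Adjusted income: $725200 + $95900 + $90700 + $123000 = $1034800
  Less exemption $113000 → base $921800
  $921800 × 16% = $147488

Excess of supplementary minimum tax over mainline income levy: $147488 − $79206 = $68282.

$68282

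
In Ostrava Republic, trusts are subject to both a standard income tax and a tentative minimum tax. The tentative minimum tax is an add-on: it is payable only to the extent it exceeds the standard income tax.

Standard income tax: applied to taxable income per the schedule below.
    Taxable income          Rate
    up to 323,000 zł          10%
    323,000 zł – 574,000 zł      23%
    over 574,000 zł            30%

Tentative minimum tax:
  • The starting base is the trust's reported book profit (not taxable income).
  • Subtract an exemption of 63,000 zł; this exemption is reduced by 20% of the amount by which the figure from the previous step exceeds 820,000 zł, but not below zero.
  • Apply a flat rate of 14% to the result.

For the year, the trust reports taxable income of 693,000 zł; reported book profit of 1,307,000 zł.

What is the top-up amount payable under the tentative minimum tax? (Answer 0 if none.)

57,250 zł

Standard income tax:
  323,000 zł × 10% = 32,300 zł
  251,000 zł × 23% = 57,730 zł
  119,000 zł × 30% = 35,700 zł
  → 125,730 zł

Tentative minimum tax:
  Base (reported book profit): 1,307,000 zł
  Exemption: 20% × (1,307,000 zł − 820,000 zł) = 97,400 zł ≥ 63,000 zł, so the exemption is fully phased out
  Base: 1,307,000 zł − 0 zł = 1,307,000 zł
  1,307,000 zł × 14% = 182,980 zł

Excess of tentative minimum tax over standard income tax: 182,980 zł − 125,730 zł = 57,250 zł.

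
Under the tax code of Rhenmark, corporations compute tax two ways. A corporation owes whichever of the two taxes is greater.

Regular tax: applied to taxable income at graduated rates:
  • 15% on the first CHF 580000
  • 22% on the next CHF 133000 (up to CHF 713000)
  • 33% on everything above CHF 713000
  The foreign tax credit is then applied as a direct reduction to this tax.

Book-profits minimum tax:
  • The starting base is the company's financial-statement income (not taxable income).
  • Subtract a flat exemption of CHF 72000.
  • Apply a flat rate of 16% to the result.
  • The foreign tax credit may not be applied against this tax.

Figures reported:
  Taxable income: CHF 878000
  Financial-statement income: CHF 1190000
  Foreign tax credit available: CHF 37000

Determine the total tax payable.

CHF 178880

Regular tax:
  CHF 580000 × 15% = CHF 87000
  CHF 133000 × 22% = CHF 29260
  CHF 165000 × 33% = CHF 54450
  → CHF 170710
  Less foreign tax credit CHF 37000 → CHF 133710

Book-profits minimum tax:
  Base (financial-statement income): CHF 1190000
  Less exemption CHF 72000 → base CHF 1118000
  CHF 1118000 × 16% = CHF 178880

CHF 178880 > CHF 133710, so the book-profits minimum tax is the binding amount.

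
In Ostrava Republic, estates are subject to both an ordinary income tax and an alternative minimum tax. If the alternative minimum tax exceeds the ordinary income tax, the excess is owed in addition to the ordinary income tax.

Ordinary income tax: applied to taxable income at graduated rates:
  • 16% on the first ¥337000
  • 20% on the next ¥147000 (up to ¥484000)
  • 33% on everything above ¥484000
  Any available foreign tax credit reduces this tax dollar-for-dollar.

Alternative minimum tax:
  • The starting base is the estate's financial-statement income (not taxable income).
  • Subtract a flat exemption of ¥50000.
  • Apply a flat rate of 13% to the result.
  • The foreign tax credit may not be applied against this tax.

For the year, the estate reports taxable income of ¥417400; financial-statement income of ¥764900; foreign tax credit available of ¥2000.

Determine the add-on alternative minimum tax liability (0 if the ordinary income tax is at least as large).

Alternative minimum tax:
  Base (financial-statement income): ¥764900
  Less exemption ¥50000 → base ¥714900
  ¥714900 × 13% = ¥92937

Ordinary income tax:
  ¥337000 × 16% = ¥53920
  ¥80400 × 20% = ¥16080
  → ¥70000
  Less foreign tax credit ¥2000 → ¥68000

Excess of alternative minimum tax over ordinary income tax: ¥92937 − ¥68000 = ¥24937.

¥24937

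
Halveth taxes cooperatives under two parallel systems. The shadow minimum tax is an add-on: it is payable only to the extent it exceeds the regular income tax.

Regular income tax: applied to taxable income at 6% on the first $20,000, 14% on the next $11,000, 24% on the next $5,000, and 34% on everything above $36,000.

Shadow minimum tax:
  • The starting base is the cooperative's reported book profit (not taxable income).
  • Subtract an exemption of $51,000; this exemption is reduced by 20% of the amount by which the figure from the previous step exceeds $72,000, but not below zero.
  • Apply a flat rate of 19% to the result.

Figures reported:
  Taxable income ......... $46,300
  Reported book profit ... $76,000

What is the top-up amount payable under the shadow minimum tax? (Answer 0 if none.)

Regular income tax:
  $20,000 × 6% = $1,200
  $11,000 × 14% = $1,540
  $5,000 × 24% = $1,200
  $10,300 × 34% = $3,502
  → $7,442

Shadow minimum tax:
  Base (reported book profit): $76,000
  Exemption: $51,000 − 20% × ($76,000 − $72,000) = $51,000 − $800 = $50,200
  Base: $76,000 − $50,200 = $25,800
  $25,800 × 19% = $4,902

$4,902 ≤ $7,442, so no add-on is due.

$0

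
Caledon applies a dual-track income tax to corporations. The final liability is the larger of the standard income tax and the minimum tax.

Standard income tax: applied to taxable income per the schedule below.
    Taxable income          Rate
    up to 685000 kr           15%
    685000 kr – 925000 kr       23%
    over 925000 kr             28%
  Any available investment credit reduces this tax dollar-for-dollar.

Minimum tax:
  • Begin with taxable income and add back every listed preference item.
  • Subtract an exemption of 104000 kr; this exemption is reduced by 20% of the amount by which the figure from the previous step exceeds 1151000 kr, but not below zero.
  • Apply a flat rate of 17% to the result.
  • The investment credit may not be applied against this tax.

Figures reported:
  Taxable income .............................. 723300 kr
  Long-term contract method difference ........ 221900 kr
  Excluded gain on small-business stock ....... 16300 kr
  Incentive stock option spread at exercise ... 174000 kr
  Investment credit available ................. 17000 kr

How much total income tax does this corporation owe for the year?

Standard income tax:
  685000 kr × 15% = 102750 kr
  38300 kr × 23% = 8809 kr
  → 111559 kr
  Less investment credit 17000 kr → 94559 kr

Minimum tax:
  Adjusted income: 723300 kr + 221900 kr + 16300 kr + 174000 kr = 1135500 kr
  Exemption: 1135500 kr ≤ 1151000 kr, so full 104000 kr applies
  Base: 1135500 kr − 104000 kr = 1031500 kr
  1031500 kr × 17% = 175355 kr

175355 kr > 94559 kr, so the minimum tax is the binding amount.

175355 kr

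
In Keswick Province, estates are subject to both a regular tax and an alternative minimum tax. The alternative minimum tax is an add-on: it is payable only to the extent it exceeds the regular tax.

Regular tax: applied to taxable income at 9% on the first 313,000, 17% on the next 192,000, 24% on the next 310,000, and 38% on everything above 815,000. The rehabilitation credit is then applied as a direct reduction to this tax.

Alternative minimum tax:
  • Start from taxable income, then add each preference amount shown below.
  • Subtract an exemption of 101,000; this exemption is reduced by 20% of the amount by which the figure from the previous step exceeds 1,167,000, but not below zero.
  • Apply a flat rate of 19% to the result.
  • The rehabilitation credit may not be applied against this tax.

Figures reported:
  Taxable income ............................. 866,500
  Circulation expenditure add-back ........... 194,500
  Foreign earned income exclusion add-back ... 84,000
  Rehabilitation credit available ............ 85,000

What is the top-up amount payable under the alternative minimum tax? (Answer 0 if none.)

128,580

Alternative minimum tax:
  Adjusted income: 866,500 + 194,500 + 84,000 = 1,145,000
  Exemption: 1,145,000 ≤ 1,167,000, so full 101,000 applies
  Base: 1,145,000 − 101,000 = 1,044,000
  1,044,000 × 19% = 198,360

Regular tax:
  313,000 × 9% = 28,170
  192,000 × 17% = 32,640
  310,000 × 24% = 74,400
  51,500 × 38% = 19,570
  → 154,780
  Less rehabilitation credit 85,000 → 69,780

Excess of alternative minimum tax over regular tax: 198,360 − 69,780 = 128,580.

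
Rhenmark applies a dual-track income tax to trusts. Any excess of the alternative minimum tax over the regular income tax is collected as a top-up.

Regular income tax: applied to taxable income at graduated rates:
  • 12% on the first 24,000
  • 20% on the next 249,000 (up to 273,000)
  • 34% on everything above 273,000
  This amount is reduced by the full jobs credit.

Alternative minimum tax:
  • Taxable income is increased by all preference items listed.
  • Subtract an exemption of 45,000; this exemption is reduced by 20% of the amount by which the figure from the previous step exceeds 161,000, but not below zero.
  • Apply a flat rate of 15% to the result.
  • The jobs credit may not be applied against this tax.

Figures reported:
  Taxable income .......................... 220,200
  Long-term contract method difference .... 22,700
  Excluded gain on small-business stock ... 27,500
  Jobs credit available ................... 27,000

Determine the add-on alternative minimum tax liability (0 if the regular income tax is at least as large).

Alternative minimum tax:
  Adjusted income: 220,200 + 22,700 + 27,500 = 270,400
  Exemption: 45,000 − 20% × (270,400 − 161,000) = 45,000 − 21,880 = 23,120
  Base: 270,400 − 23,120 = 247,280
  247,280 × 15% = 37,092

Regular income tax:
  24,000 × 12% = 2,880
  196,200 × 20% = 39,240
  → 42,120
  Less jobs credit 27,000 → 15,120

Excess of alternative minimum tax over regular income tax: 37,092 − 15,120 = 21,972.

21,972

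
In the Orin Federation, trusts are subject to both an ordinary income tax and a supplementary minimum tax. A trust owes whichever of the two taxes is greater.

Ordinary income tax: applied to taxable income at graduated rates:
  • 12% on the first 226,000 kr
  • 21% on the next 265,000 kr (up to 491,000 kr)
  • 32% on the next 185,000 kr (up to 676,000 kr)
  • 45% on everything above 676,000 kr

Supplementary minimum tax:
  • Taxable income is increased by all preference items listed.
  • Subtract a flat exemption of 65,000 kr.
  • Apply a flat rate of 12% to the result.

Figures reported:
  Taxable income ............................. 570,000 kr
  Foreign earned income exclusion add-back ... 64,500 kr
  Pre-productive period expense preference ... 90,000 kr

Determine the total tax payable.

Supplementary minimum tax:
  Adjusted income: 570,000 kr + 64,500 kr + 90,000 kr = 724,500 kr
  Less exemption 65,000 kr → base 659,500 kr
  659,500 kr × 12% = 79,140 kr

Ordinary income tax:
  226,000 kr × 12% = 27,120 kr
  265,000 kr × 21% = 55,650 kr
  79,000 kr × 32% = 25,280 kr
  → 108,050 kr

108,050 kr > 79,140 kr, so the ordinary income tax governs.

108,050 kr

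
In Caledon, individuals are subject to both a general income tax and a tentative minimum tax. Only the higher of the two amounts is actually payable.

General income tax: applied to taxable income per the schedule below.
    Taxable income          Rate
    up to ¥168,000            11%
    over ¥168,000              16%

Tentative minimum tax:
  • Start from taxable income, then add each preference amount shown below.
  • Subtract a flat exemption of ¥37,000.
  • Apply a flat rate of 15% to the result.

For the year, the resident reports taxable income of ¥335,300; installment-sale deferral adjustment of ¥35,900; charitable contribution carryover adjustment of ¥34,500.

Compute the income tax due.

¥55,305

General income tax:
  ¥168,000 × 11% = ¥18,480
  ¥167,300 × 16% = ¥26,768
  → ¥45,248

Tentative minimum tax:
  Adjusted income: ¥335,300 + ¥35,900 + ¥34,500 = ¥405,700
  Less exemption ¥37,000 → base ¥368,700
  ¥368,700 × 15% = ¥55,305

¥55,305 > ¥45,248, so the tentative minimum tax is the binding amount.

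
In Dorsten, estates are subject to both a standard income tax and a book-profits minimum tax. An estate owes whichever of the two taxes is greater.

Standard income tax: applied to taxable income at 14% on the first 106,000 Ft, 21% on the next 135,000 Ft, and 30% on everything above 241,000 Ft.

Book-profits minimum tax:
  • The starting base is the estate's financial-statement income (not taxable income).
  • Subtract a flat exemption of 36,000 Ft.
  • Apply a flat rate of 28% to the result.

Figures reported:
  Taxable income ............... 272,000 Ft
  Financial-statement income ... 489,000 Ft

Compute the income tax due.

126,840 Ft

Book-profits minimum tax:
  Base (financial-statement income): 489,000 Ft
  Less exemption 36,000 Ft → base 453,000 Ft
  453,000 Ft × 28% = 126,840 Ft

Standard income tax:
  106,000 Ft × 14% = 14,840 Ft
  135,000 Ft × 21% = 28,350 Ft
  31,000 Ft × 30% = 9,300 Ft
  → 52,490 Ft

126,840 Ft > 52,490 Ft, so the book-profits minimum tax is the binding amount.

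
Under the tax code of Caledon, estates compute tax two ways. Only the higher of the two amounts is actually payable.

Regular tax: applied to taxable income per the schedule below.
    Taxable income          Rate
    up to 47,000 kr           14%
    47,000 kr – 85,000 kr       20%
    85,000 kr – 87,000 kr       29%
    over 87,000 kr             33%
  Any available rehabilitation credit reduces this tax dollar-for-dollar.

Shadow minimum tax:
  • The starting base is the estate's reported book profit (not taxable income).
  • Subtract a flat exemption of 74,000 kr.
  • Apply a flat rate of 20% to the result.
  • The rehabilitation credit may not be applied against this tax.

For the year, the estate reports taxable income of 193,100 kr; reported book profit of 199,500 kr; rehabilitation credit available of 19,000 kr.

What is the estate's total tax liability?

30,773 kr

Regular tax:
  47,000 kr × 14% = 6,580 kr
  38,000 kr × 20% = 7,600 kr
  2,000 kr × 29% = 580 kr
  106,100 kr × 33% = 35,013 kr
  → 49,773 kr
  Less rehabilitation credit 19,000 kr → 30,773 kr

Shadow minimum tax:
  Base (reported book profit): 199,500 kr
  Less exemption 74,000 kr → base 125,500 kr
  125,500 kr × 20% = 25,100 kr

30,773 kr > 25,100 kr, so the regular tax governs.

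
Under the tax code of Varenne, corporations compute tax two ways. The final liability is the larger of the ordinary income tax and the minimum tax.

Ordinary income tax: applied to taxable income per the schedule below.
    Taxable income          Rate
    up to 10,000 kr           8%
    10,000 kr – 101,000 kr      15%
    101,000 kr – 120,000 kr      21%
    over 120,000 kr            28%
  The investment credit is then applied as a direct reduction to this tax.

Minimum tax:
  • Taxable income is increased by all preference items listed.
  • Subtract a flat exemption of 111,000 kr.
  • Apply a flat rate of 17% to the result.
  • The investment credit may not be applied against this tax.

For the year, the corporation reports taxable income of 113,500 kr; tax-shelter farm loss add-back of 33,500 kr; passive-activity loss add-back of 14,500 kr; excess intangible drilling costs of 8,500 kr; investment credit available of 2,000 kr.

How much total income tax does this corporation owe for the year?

15,075 kr

Ordinary income tax:
  10,000 kr × 8% = 800 kr
  91,000 kr × 15% = 13,650 kr
  12,500 kr × 21% = 2,625 kr
  → 17,075 kr
  Less investment credit 2,000 kr → 15,075 kr

Minimum tax:
  Adjusted income: 113,500 kr + 33,500 kr + 14,500 kr + 8,500 kr = 170,000 kr
  Less exemption 111,000 kr → base 59,000 kr
  59,000 kr × 17% = 10,030 kr

15,075 kr > 10,030 kr, so the ordinary income tax governs.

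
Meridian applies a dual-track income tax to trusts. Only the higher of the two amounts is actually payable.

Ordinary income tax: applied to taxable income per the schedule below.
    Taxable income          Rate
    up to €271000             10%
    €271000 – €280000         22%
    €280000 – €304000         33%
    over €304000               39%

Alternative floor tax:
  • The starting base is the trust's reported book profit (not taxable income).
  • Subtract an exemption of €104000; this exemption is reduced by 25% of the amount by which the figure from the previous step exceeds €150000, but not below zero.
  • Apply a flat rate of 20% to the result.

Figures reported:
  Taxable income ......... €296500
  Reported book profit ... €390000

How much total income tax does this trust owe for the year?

Ordinary income tax:
  €271000 × 10% = €27100
  €9000 × 22% = €1980
  €16500 × 33% = €5445
  → €34525

Alternative floor tax:
  Base (reported book profit): €390000
  Exemption: €104000 − 25% × (€390000 − €150000) = €104000 − €60000 = €44000
  Base: €390000 − €44000 = €346000
  €346000 × 20% = €69200

€69200 > €34525, so the alternative floor tax is the binding amount.

€69200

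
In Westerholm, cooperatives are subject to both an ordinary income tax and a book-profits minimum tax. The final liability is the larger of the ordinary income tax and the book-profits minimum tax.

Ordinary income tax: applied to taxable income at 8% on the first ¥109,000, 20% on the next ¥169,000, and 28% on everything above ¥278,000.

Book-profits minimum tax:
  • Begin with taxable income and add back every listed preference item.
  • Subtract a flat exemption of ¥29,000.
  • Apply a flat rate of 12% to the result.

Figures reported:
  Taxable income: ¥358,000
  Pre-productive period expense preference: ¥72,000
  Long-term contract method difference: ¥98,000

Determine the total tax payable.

¥64,920

Book-profits minimum tax:
  Adjusted income: ¥358,000 + ¥72,000 + ¥98,000 = ¥528,000
  Less exemption ¥29,000 → base ¥499,000
  ¥499,000 × 12% = ¥59,880

Ordinary income tax:
  ¥109,000 × 8% = ¥8,720
  ¥169,000 × 20% = ¥33,800
  ¥80,000 × 28% = ¥22,400
  → ¥64,920

¥64,920 > ¥59,880, so the ordinary income tax governs.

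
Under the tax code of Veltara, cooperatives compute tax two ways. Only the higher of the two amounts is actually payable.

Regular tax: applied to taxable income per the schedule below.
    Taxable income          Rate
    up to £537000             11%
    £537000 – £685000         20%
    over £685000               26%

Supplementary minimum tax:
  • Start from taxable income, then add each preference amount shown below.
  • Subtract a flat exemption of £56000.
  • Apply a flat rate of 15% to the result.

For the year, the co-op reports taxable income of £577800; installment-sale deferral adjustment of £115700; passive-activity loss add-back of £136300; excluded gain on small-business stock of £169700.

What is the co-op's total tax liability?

Regular tax:
  £537000 × 11% = £59070
  £40800 × 20% = £8160
  → £67230

Supplementary minimum tax:
  Adjusted income: £577800 + £115700 + £136300 + £169700 = £999500
  Less exemption £56000 → base £943500
  £943500 × 15% = £141525

£141525 > £67230, so the supplementary minimum tax is the binding amount.

£141525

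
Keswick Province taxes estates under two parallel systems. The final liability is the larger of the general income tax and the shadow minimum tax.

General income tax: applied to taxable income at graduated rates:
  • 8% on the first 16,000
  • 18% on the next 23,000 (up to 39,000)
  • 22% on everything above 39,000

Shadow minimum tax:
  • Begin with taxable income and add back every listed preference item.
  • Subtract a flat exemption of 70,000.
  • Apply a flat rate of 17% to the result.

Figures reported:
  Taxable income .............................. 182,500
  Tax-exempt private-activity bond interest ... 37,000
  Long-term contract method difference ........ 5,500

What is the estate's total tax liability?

36,990

General income tax:
  16,000 × 8% = 1,280
  23,000 × 18% = 4,140
  143,500 × 22% = 31,570
  → 36,990

Shadow minimum tax:
  Adjusted income: 182,500 + 37,000 + 5,500 = 225,000
  Less exemption 70,000 → base 155,000
  155,000 × 17% = 26,350

36,990 > 26,350, so the general income tax governs.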